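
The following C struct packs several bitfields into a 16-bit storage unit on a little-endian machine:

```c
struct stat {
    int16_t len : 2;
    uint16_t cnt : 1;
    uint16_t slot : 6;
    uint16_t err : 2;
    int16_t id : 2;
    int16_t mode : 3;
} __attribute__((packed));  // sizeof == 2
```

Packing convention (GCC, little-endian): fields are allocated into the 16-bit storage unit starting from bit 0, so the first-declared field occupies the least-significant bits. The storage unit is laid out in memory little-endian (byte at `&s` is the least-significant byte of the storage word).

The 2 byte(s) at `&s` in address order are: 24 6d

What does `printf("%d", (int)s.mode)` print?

[0]=0x24 [1]=0x6d (little-endian) → word 0x6d24
len:2 @ bit 0 → (0x6d24>>0)&0x3 = 0x0
cnt:1 @ bit 2 → (0x6d24>>2)&0x1 = 0x1
slot:6 @ bit 3 → (0x6d24>>3)&0x3f = 0x24
err:2 @ bit 9 → (0x6d24>>9)&0x3 = 0x2
id:2 @ bit 11 → (0x6d24>>11)&0x3 = 0x1
mode:3 @ bit 13 → (0x6d24>>13)&0x7 = 0x3  ←
mode signed 3b, MSB=0: value = 3

3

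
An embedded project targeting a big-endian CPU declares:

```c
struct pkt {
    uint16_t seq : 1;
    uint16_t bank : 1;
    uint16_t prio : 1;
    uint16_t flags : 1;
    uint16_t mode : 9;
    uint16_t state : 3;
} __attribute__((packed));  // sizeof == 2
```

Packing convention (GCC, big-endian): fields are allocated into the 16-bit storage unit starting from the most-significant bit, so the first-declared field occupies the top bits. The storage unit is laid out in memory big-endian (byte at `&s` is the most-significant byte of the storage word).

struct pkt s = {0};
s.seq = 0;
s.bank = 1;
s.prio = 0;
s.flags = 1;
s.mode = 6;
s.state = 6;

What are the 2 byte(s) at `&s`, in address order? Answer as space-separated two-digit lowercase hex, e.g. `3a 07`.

50 36

seq (1b) val=0 bits=0x0 at bit 15: 0x0000
bank (1b) val=1 bits=0x1 at bit 14: 0x4000
prio (1b) val=0 bits=0x0 at bit 13: 0x4000
flags (1b) val=1 bits=0x1 at bit 12: 0x5000
mode (9b) val=6 bits=0x6 at bit 3: 0x5030
state (3b) val=6 bits=0x6 at bit 0: 0x5036
word = 0x5036 → big-endian bytes:
  [0]=0x50  [1]=0x36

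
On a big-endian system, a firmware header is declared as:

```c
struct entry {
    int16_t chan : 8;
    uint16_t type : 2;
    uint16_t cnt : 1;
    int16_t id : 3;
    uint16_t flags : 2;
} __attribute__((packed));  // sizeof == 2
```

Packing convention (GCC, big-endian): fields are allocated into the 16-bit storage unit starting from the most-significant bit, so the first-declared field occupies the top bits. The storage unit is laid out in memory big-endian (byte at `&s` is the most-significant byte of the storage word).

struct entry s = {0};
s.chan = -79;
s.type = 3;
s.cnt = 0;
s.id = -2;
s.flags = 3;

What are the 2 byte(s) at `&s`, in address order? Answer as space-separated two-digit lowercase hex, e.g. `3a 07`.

chan:8 = -79 → 0xb1 << 8 → word 0xb100
type:2 = 3 → 0x3 << 6 → word 0xb1c0
cnt:1 = 0 → 0x0 << 5 → word 0xb1c0
id:3 = -2 → 0x6 << 2 → word 0xb1d8
flags:2 = 3 → 0x3 << 0 → word 0xb1db
word = 0xb1db → big-endian bytes:
  [0]=0xb1  [1]=0xdb

b1 db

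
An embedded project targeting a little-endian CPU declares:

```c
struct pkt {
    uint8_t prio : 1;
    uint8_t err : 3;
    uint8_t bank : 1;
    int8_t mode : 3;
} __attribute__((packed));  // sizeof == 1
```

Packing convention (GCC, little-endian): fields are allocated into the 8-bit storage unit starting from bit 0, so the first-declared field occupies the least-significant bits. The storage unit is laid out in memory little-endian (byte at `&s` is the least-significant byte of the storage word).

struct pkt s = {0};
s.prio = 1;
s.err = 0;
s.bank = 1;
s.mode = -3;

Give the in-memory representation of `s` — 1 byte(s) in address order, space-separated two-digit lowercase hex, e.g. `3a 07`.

b1

prio:1 = 1 → 0x1 << 0 → word 0x01
err:3 = 0 → 0x0 << 1 → word 0x01
bank:1 = 1 → 0x1 << 4 → word 0x11
mode:3 = -3 → 0x5 << 5 → word 0xb1
word = 0xb1 → little-endian bytes:
  [0]=0xb1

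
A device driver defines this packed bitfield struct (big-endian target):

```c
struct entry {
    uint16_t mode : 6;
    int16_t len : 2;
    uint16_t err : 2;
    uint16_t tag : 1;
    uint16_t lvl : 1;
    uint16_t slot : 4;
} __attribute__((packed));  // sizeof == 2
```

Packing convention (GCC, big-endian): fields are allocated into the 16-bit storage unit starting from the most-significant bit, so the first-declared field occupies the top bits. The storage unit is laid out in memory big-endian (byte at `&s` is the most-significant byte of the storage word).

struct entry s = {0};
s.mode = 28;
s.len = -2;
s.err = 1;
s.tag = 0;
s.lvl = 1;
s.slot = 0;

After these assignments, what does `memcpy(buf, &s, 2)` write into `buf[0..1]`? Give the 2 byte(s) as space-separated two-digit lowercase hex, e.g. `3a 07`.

72 50

[10+:6] mode=28 & 0x3f = 0x1c; word=0x7000
[8+:2] len=-2 & 0x3 = 0x2; word=0x7200
[6+:2] err=1 & 0x3 = 0x1; word=0x7240
[5+:1] tag=0 & 0x1 = 0x0; word=0x7240
[4+:1] lvl=1 & 0x1 = 0x1; word=0x7250
[0+:4] slot=0 & 0xf = 0x0; word=0x7250
word = 0x7250 → big-endian bytes:
  [0]=0x72  [1]=0x50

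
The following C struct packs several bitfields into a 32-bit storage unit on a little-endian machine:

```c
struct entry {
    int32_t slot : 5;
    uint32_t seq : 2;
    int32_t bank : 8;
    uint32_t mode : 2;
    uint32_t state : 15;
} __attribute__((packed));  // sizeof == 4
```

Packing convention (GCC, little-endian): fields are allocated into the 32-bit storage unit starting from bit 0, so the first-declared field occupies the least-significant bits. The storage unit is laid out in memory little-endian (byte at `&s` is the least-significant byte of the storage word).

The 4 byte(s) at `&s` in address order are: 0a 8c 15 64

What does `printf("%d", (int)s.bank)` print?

[0]=0x0a [1]=0x8c [2]=0x15 [3]=0x64 (little-endian) → word 0x64158c0a
slot:5 @ bit 0 → (0x64158c0a>>0)&0x1f = 0xa
seq:2 @ bit 5 → (0x64158c0a>>5)&0x3 = 0x0
bank:8 @ bit 7 → (0x64158c0a>>7)&0xff = 0x18  ←
mode:2 @ bit 15 → (0x64158c0a>>15)&0x3 = 0x3
state:15 @ bit 17 → (0x64158c0a>>17)&0x7fff = 0x320a
bank signed 8b, MSB=0: value = 24

24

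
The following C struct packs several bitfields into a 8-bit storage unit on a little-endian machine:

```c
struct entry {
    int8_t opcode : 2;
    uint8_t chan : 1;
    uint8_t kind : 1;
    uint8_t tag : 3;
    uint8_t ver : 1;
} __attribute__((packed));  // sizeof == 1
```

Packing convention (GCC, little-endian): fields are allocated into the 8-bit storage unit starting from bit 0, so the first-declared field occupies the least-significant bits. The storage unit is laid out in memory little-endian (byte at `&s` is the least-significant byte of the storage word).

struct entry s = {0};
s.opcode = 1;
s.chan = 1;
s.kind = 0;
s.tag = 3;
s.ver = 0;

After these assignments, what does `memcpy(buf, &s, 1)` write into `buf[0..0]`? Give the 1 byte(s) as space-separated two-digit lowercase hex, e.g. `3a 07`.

35

opcode:2 = 1 → 0x1 << 0 → word 0x01
chan:1 = 1 → 0x1 << 2 → word 0x05
kind:1 = 0 → 0x0 << 3 → word 0x05
tag:3 = 3 → 0x3 << 4 → word 0x35
ver:1 = 0 → 0x0 << 7 → word 0x35
word = 0x35 → little-endian bytes:
  [0]=0x35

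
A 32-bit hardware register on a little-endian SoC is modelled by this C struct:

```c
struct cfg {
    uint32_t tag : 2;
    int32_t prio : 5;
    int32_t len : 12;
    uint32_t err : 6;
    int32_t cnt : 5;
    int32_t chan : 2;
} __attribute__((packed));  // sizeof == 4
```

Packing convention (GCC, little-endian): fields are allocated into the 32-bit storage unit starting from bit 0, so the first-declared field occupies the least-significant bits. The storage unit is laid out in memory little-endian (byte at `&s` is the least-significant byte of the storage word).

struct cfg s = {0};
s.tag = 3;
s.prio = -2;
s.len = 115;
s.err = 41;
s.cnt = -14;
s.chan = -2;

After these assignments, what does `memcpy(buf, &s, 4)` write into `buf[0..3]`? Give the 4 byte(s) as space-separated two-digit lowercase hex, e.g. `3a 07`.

fb 39 48 a5

tag:2 = 3 → 0x3 << 0 → word 0x00000003
prio:5 = -2 → 0x1e << 2 → word 0x0000007b
len:12 = 115 → 0x73 << 7 → word 0x000039fb
err:6 = 41 → 0x29 << 19 → word 0x014839fb
cnt:5 = -14 → 0x12 << 25 → word 0x254839fb
chan:2 = -2 → 0x2 << 30 → word 0xa54839fb
word = 0xa54839fb → little-endian bytes:
  [0]=0xfb  [1]=0x39  [2]=0x48  [3]=0xa5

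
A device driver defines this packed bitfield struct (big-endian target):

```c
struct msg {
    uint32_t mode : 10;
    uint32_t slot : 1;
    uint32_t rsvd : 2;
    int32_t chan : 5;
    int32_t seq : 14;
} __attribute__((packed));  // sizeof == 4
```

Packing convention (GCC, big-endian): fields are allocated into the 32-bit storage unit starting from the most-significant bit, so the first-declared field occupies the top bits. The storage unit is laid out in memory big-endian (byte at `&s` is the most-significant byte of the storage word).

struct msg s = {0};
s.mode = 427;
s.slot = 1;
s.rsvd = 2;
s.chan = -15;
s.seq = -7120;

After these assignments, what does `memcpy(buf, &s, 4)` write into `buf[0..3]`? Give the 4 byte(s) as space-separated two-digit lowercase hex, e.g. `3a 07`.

mode:10 = 427 → 0x1ab << 22 → word 0x6ac00000
slot:1 = 1 → 0x1 << 21 → word 0x6ae00000
rsvd:2 = 2 → 0x2 << 19 → word 0x6af00000
chan:5 = -15 → 0x11 << 14 → word 0x6af44000
seq:14 = -7120 → 0x2430 << 0 → word 0x6af46430
word = 0x6af46430 → big-endian bytes:
  [0]=0x6a  [1]=0xf4  [2]=0x64  [3]=0x30

6a f4 64 30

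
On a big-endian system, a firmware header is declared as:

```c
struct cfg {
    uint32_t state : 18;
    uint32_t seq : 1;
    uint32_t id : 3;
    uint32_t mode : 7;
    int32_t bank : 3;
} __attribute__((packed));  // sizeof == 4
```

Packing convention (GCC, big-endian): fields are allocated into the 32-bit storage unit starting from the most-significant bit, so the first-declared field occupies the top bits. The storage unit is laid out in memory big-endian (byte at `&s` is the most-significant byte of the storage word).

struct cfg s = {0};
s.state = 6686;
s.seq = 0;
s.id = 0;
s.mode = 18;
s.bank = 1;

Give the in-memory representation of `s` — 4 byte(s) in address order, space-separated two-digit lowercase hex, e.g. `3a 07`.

06 87 80 91

state (18b) val=6686 bits=0x1a1e at bit 14: 0x06878000
seq (1b) val=0 bits=0x0 at bit 13: 0x06878000
id (3b) val=0 bits=0x0 at bit 10: 0x06878000
mode (7b) val=18 bits=0x12 at bit 3: 0x06878090
bank (3b) val=1 bits=0x1 at bit 0: 0x06878091
word = 0x06878091 → big-endian bytes:
  [0]=0x06  [1]=0x87  [2]=0x80  [3]=0x91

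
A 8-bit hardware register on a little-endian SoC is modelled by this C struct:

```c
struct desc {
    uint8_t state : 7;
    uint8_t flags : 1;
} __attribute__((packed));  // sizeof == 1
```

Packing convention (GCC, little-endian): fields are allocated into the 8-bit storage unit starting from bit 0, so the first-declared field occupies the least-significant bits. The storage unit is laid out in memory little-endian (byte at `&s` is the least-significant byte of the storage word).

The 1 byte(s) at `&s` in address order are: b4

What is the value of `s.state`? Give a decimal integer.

52

[0]=0xb4 (little-endian) → word 0xb4
state [0+:7] = (word>>0) & 0x7f = 52  ←
flags [7+:1] = (word>>7) & 0x1 = 1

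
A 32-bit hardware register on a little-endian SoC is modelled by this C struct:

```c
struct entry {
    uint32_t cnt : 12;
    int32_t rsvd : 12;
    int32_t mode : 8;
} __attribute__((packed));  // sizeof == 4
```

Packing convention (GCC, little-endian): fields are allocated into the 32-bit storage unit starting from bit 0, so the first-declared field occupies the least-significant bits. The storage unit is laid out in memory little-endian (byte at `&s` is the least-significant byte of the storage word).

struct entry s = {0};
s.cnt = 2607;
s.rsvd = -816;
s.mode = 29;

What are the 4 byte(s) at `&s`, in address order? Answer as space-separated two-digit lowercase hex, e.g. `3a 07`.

2f 0a cd 1d

cnt:12 = 2607 → 0xa2f << 0 → word 0x00000a2f
rsvd:12 = -816 → 0xcd0 << 12 → word 0x00cd0a2f
mode:8 = 29 → 0x1d << 24 → word 0x1dcd0a2f
word = 0x1dcd0a2f → little-endian bytes:
  [0]=0x2f  [1]=0x0a  [2]=0xcd  [3]=0x1d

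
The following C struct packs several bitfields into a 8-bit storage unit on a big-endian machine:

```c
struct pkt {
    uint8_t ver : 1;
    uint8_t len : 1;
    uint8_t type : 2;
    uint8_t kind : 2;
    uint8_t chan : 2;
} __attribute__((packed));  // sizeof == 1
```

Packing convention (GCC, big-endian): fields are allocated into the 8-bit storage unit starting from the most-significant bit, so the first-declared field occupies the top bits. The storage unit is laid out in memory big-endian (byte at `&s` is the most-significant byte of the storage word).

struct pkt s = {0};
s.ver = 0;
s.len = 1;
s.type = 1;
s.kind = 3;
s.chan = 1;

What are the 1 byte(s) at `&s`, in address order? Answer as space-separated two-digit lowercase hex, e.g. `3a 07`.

ver (1b) val=0 bits=0x0 at bit 7: 0x00
len (1b) val=1 bits=0x1 at bit 6: 0x40
type (2b) val=1 bits=0x1 at bit 4: 0x50
kind (2b) val=3 bits=0x3 at bit 2: 0x5c
chan (2b) val=1 bits=0x1 at bit 0: 0x5d
word = 0x5d → big-endian bytes:
  [0]=0x5d

5d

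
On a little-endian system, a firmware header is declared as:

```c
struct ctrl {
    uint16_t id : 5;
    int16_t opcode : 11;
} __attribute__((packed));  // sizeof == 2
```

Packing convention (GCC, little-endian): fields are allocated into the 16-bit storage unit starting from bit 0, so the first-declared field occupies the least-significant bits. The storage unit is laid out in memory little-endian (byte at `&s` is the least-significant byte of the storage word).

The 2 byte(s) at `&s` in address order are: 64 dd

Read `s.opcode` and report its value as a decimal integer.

[0]=0x64 [1]=0xdd (little-endian) → word 0xdd64
id [0+:5] = (word>>0) & 0x1f = 4
opcode [5+:11] = (word>>5) & 0x7ff = 1771  ←
opcode signed 11b, MSB=1: 1771 - 2048 = -277

-277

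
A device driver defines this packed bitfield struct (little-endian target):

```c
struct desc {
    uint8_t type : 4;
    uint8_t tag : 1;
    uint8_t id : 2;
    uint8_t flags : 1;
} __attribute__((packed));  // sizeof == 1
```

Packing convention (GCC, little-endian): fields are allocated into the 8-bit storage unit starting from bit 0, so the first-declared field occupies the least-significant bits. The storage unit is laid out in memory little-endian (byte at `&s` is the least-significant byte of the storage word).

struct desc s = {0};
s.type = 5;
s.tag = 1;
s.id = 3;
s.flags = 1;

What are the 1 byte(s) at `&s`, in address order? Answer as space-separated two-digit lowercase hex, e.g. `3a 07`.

[0+:4] type=5 & 0xf = 0x5; word=0x05
[4+:1] tag=1 & 0x1 = 0x1; word=0x15
[5+:2] id=3 & 0x3 = 0x3; word=0x75
[7+:1] flags=1 & 0x1 = 0x1; word=0xf5
word = 0xf5 → little-endian bytes:
  [0]=0xf5

f5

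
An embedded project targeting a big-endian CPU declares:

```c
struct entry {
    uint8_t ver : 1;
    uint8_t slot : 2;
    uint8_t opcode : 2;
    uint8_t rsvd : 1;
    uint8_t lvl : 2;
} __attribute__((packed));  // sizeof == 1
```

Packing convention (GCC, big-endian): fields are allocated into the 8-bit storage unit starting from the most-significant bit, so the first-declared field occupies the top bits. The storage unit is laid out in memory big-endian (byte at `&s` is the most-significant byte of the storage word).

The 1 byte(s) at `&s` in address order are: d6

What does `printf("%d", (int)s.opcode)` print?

2

[0]=0xd6 (big-endian) → word 0xd6
ver:1 @ bit 7 → (0xd6>>7)&0x1 = 0x1
slot:2 @ bit 5 → (0xd6>>5)&0x3 = 0x2
opcode:2 @ bit 3 → (0xd6>>3)&0x3 = 0x2  ←
rsvd:1 @ bit 2 → (0xd6>>2)&0x1 = 0x1
lvl:2 @ bit 0 → (0xd6>>0)&0x3 = 0x2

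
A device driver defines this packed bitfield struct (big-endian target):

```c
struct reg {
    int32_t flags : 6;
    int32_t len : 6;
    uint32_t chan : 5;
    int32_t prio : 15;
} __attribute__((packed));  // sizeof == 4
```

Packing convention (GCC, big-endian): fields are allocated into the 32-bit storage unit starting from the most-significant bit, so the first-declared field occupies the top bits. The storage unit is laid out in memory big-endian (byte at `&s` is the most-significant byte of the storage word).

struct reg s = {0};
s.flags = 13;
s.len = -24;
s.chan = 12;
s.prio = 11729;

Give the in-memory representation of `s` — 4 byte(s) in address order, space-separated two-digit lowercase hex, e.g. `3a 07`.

flags:6 = 13 → 0xd << 26 → word 0x34000000
len:6 = -24 → 0x28 << 20 → word 0x36800000
chan:5 = 12 → 0xc << 15 → word 0x36860000
prio:15 = 11729 → 0x2dd1 << 0 → word 0x36862dd1
word = 0x36862dd1 → big-endian bytes:
  [0]=0x36  [1]=0x86  [2]=0x2d  [3]=0xd1

36 86 2d d1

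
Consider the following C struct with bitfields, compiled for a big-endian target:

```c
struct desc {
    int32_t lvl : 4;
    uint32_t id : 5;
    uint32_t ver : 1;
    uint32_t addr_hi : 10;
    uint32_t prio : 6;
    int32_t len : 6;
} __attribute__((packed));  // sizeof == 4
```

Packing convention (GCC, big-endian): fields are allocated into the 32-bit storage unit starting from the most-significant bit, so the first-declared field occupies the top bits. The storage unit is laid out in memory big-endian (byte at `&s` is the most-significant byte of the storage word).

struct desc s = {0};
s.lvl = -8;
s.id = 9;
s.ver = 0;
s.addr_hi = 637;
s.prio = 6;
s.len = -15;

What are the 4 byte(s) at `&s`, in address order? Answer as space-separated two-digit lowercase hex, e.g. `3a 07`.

lvl (4b) val=-8 bits=0x8 at bit 28: 0x80000000
id (5b) val=9 bits=0x9 at bit 23: 0x84800000
ver (1b) val=0 bits=0x0 at bit 22: 0x84800000
addr_hi (10b) val=637 bits=0x27d at bit 12: 0x84a7d000
prio (6b) val=6 bits=0x6 at bit 6: 0x84a7d180
len (6b) val=-15 bits=0x31 at bit 0: 0x84a7d1b1
word = 0x84a7d1b1 → big-endian bytes:
  [0]=0x84  [1]=0xa7  [2]=0xd1  [3]=0xb1

84 a7 d1 b1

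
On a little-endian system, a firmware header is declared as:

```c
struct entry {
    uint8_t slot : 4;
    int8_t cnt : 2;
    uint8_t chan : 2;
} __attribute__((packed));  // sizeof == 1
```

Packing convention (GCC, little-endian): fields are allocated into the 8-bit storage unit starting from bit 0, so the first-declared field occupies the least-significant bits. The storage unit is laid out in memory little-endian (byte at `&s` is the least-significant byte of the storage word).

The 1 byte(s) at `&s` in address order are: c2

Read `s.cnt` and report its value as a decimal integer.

[0]=0xc2 (little-endian) → word 0xc2
slot:4 @ bit 0 → (0xc2>>0)&0xf = 0x2
cnt:2 @ bit 4 → (0xc2>>4)&0x3 = 0x0  ←
chan:2 @ bit 6 → (0xc2>>6)&0x3 = 0x3
cnt signed 2b, MSB=0: value = 0

0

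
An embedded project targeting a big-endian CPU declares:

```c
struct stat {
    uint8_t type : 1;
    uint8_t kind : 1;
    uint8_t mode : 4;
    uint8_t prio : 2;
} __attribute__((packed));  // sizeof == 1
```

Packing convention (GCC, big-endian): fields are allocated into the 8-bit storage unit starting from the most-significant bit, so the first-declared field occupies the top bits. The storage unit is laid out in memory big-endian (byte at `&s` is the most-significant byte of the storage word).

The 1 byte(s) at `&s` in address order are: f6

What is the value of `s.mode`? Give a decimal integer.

13

[0]=0xf6 (big-endian) → word 0xf6
type [7+:1] = (word>>7) & 0x1 = 1
kind [6+:1] = (word>>6) & 0x1 = 1
mode [2+:4] = (word>>2) & 0xf = 13  ←
prio [0+:2] = (word>>0) & 0x3 = 2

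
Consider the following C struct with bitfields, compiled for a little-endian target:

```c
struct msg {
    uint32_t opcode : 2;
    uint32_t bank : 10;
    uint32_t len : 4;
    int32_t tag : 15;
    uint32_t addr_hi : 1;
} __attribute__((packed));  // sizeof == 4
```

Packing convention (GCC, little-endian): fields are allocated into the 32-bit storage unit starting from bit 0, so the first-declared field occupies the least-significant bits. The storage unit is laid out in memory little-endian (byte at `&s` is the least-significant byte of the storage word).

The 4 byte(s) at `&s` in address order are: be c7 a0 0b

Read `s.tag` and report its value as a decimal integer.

2976

[0]=0xbe [1]=0xc7 [2]=0xa0 [3]=0x0b (little-endian) → word 0x0ba0c7be
opcode [0+:2] = (word>>0) & 0x3 = 2
bank [2+:10] = (word>>2) & 0x3ff = 495
len [12+:4] = (word>>12) & 0xf = 12
tag [16+:15] = (word>>16) & 0x7fff = 2976  ←
addr_hi [31+:1] = (word>>31) & 0x1 = 0
tag signed 15b, MSB=0: value = 2976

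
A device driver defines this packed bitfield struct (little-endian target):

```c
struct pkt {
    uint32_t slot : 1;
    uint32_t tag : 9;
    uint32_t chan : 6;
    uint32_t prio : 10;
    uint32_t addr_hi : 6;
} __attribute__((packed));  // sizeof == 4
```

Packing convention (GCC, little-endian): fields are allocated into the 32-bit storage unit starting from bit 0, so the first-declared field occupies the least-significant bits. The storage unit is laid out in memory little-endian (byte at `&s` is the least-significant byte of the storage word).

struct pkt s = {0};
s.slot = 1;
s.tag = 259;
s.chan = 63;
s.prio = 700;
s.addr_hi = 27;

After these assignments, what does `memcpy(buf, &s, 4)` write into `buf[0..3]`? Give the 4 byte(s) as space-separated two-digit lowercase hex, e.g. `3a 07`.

[0+:1] slot=1 & 0x1 = 0x1; word=0x00000001
[1+:9] tag=259 & 0x1ff = 0x103; word=0x00000207
[10+:6] chan=63 & 0x3f = 0x3f; word=0x0000fe07
[16+:10] prio=700 & 0x3ff = 0x2bc; word=0x02bcfe07
[26+:6] addr_hi=27 & 0x3f = 0x1b; word=0x6ebcfe07
word = 0x6ebcfe07 → little-endian bytes:
  [0]=0x07  [1]=0xfe  [2]=0xbc  [3]=0x6e

07 fe bc 6e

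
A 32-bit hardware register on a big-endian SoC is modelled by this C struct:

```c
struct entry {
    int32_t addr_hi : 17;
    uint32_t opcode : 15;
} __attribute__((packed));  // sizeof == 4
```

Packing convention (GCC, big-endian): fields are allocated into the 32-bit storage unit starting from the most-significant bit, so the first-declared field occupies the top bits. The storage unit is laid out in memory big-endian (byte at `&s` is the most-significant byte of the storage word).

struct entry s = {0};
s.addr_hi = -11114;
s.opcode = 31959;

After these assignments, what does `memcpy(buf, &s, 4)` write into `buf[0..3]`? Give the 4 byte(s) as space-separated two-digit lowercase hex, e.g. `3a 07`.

addr_hi (17b) val=-11114 bits=0x1d496 at bit 15: 0xea4b0000
opcode (15b) val=31959 bits=0x7cd7 at bit 0: 0xea4b7cd7
word = 0xea4b7cd7 → big-endian bytes:
  [0]=0xea  [1]=0x4b  [2]=0x7c  [3]=0xd7

ea 4b 7c d7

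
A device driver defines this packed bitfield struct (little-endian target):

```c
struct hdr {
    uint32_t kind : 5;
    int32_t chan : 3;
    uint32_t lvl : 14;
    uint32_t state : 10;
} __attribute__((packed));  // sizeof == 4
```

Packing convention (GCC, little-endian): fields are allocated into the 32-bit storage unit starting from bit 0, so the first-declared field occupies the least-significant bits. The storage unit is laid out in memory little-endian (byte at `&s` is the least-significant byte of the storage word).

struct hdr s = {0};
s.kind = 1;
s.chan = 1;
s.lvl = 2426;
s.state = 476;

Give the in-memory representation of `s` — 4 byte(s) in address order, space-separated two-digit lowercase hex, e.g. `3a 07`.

21 7a 09 77

kind:5 = 1 → 0x1 << 0 → word 0x00000001
chan:3 = 1 → 0x1 << 5 → word 0x00000021
lvl:14 = 2426 → 0x97a << 8 → word 0x00097a21
state:10 = 476 → 0x1dc << 22 → word 0x77097a21
word = 0x77097a21 → little-endian bytes:
  [0]=0x21  [1]=0x7a  [2]=0x09  [3]=0x77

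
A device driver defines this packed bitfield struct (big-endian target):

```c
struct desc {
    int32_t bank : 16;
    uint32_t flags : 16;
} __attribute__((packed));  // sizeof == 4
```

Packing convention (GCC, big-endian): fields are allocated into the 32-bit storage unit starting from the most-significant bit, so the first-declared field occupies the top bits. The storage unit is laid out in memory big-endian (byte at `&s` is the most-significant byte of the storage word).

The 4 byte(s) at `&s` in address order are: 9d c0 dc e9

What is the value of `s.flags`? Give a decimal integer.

[0]=0x9d [1]=0xc0 [2]=0xdc [3]=0xe9 (big-endian) → word 0x9dc0dce9
bank:16 @ bit 16 → (0x9dc0dce9>>16)&0xffff = 0x9dc0
flags:16 @ bit 0 → (0x9dc0dce9>>0)&0xffff = 0xdce9  ←

56553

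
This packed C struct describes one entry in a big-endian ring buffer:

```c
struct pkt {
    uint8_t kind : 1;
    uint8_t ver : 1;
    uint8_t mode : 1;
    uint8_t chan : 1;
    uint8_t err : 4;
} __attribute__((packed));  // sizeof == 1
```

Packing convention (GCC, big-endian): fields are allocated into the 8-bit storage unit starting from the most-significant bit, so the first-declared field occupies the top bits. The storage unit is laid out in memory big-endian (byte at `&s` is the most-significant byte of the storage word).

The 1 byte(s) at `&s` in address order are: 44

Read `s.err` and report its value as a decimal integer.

4

[0]=0x44 (big-endian) → word 0x44
kind:1 @ bit 7 → (0x44>>7)&0x1 = 0x0
ver:1 @ bit 6 → (0x44>>6)&0x1 = 0x1
mode:1 @ bit 5 → (0x44>>5)&0x1 = 0x0
chan:1 @ bit 4 → (0x44>>4)&0x1 = 0x0
err:4 @ bit 0 → (0x44>>0)&0xf = 0x4  ←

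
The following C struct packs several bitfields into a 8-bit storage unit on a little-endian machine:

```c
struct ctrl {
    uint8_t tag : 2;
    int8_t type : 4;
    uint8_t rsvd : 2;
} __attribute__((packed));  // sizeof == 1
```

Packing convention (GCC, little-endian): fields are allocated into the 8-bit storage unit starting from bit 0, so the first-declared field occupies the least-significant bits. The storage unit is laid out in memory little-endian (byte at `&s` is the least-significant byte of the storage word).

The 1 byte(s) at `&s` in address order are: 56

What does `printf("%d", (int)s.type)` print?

5

[0]=0x56 (little-endian) → word 0x56
tag:2 @ bit 0 → (0x56>>0)&0x3 = 0x2
type:4 @ bit 2 → (0x56>>2)&0xf = 0x5  ←
rsvd:2 @ bit 6 → (0x56>>6)&0x3 = 0x1
type signed 4b, MSB=0: value = 5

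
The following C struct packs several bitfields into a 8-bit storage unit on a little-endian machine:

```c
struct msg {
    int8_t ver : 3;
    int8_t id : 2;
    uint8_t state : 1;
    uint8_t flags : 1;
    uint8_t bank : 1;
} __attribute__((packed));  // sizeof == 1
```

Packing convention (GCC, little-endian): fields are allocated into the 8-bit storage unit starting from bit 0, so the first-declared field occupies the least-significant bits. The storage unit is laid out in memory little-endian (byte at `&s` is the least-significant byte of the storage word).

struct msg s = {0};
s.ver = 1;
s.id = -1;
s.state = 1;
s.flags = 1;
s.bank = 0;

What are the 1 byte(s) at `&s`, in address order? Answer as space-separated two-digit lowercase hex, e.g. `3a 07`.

79

ver:3 = 1 → 0x1 << 0 → word 0x01
id:2 = -1 → 0x3 << 3 → word 0x19
state:1 = 1 → 0x1 << 5 → word 0x39
flags:1 = 1 → 0x1 << 6 → word 0x79
bank:1 = 0 → 0x0 << 7 → word 0x79
word = 0x79 → little-endian bytes:
  [0]=0x79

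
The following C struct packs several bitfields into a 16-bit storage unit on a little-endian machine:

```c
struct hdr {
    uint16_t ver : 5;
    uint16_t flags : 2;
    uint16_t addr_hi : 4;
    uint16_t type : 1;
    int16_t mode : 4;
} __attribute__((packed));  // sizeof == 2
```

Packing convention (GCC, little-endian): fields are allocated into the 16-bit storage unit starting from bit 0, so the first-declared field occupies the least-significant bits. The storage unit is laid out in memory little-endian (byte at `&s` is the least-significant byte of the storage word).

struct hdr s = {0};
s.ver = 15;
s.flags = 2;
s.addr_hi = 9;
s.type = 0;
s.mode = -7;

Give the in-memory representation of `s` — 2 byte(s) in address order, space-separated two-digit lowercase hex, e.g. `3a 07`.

ver:5 = 15 → 0xf << 0 → word 0x000f
flags:2 = 2 → 0x2 << 5 → word 0x004f
addr_hi:4 = 9 → 0x9 << 7 → word 0x04cf
type:1 = 0 → 0x0 << 11 → word 0x04cf
mode:4 = -7 → 0x9 << 12 → word 0x94cf
word = 0x94cf → little-endian bytes:
  [0]=0xcf  [1]=0x94

cf 94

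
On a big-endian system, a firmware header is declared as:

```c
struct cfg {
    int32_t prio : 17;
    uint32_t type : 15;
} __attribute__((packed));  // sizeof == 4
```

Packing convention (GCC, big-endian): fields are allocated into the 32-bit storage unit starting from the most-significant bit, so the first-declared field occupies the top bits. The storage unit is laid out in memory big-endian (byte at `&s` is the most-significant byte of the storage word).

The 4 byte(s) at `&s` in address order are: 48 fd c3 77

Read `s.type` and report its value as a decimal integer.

17271

[0]=0x48 [1]=0xfd [2]=0xc3 [3]=0x77 (big-endian) → word 0x48fdc377
prio [15+:17] = (word>>15) & 0x1ffff = 37371
type [0+:15] = (word>>0) & 0x7fff = 17271  ←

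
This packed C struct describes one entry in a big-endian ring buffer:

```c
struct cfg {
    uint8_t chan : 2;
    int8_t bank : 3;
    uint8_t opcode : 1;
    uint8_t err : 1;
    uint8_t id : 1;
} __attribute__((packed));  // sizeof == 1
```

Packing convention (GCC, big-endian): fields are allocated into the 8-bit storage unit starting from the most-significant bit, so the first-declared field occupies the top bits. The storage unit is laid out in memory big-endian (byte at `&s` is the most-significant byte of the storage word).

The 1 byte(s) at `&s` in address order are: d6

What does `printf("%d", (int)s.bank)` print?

2

[0]=0xd6 (big-endian) → word 0xd6
chan:2 @ bit 6 → (0xd6>>6)&0x3 = 0x3
bank:3 @ bit 3 → (0xd6>>3)&0x7 = 0x2  ←
opcode:1 @ bit 2 → (0xd6>>2)&0x1 = 0x1
err:1 @ bit 1 → (0xd6>>1)&0x1 = 0x1
id:1 @ bit 0 → (0xd6>>0)&0x1 = 0x0
bank signed 3b, MSB=0: value = 2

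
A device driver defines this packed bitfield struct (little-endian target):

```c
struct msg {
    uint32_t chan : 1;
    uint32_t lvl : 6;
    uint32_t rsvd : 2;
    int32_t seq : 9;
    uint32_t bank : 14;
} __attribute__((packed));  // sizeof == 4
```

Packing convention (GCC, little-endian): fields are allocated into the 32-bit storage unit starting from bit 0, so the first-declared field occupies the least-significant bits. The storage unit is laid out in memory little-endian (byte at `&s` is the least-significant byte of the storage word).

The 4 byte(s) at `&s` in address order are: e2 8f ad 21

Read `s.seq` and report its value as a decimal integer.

[0]=0xe2 [1]=0x8f [2]=0xad [3]=0x21 (little-endian) → word 0x21ad8fe2
chan:1 @ bit 0 → (0x21ad8fe2>>0)&0x1 = 0x0
lvl:6 @ bit 1 → (0x21ad8fe2>>1)&0x3f = 0x31
rsvd:2 @ bit 7 → (0x21ad8fe2>>7)&0x3 = 0x3
seq:9 @ bit 9 → (0x21ad8fe2>>9)&0x1ff = 0xc7  ←
bank:14 @ bit 18 → (0x21ad8fe2>>18)&0x3fff = 0x86b
seq signed 9b, MSB=0: value = 199

199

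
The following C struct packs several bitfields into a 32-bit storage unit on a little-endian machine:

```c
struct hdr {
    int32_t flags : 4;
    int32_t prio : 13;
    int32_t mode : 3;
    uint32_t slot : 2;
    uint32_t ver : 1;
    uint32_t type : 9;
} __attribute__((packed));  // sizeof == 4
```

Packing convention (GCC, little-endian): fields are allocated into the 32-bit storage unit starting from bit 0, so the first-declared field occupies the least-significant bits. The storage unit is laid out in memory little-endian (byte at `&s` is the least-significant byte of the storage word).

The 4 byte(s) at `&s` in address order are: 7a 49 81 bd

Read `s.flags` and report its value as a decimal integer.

[0]=0x7a [1]=0x49 [2]=0x81 [3]=0xbd (little-endian) → word 0xbd81497a
flags [0+:4] = (word>>0) & 0xf = 10  ←
prio [4+:13] = (word>>4) & 0x1fff = 5271
mode [17+:3] = (word>>17) & 0x7 = 0
slot [20+:2] = (word>>20) & 0x3 = 0
ver [22+:1] = (word>>22) & 0x1 = 0
type [23+:9] = (word>>23) & 0x1ff = 379
flags signed 4b, MSB=1: 10 - 16 = -6

-6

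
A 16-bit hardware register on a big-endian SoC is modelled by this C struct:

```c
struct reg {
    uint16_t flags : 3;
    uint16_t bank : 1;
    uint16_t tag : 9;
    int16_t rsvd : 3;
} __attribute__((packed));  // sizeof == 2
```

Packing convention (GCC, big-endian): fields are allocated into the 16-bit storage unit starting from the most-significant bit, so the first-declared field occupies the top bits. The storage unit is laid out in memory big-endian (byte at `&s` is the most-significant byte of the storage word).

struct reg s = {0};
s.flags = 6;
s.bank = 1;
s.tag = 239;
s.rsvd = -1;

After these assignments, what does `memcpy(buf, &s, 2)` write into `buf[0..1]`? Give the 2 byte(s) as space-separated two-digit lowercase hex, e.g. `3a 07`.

flags (3b) val=6 bits=0x6 at bit 13: 0xc000
bank (1b) val=1 bits=0x1 at bit 12: 0xd000
tag (9b) val=239 bits=0xef at bit 3: 0xd778
rsvd (3b) val=-1 bits=0x7 at bit 0: 0xd77f
word = 0xd77f → big-endian bytes:
  [0]=0xd7  [1]=0x7f

d7 7f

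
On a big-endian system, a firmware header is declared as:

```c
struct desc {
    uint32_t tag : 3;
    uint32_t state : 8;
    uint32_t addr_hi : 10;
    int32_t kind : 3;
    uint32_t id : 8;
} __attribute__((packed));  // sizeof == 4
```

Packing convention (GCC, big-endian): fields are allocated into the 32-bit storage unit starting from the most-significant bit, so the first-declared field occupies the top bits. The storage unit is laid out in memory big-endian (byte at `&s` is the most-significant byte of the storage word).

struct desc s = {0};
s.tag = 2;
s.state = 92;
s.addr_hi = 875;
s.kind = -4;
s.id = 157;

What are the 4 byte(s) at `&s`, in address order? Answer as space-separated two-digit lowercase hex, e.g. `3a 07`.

4b 9b 5c 9d

[29+:3] tag=2 & 0x7 = 0x2; word=0x40000000
[21+:8] state=92 & 0xff = 0x5c; word=0x4b800000
[11+:10] addr_hi=875 & 0x3ff = 0x36b; word=0x4b9b5800
[8+:3] kind=-4 & 0x7 = 0x4; word=0x4b9b5c00
[0+:8] id=157 & 0xff = 0x9d; word=0x4b9b5c9d
word = 0x4b9b5c9d → big-endian bytes:
  [0]=0x4b  [1]=0x9b  [2]=0x5c  [3]=0x9d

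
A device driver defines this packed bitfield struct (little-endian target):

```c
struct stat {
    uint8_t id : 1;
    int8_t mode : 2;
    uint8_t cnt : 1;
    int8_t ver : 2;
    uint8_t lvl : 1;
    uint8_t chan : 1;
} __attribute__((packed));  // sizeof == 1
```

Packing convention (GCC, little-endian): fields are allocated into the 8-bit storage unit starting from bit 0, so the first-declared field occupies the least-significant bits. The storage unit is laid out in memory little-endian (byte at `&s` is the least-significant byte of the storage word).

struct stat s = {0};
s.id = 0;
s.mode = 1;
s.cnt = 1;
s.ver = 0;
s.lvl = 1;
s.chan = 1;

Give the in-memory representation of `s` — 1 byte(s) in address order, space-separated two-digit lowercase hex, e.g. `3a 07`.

ca

id:1 = 0 → 0x0 << 0 → word 0x00
mode:2 = 1 → 0x1 << 1 → word 0x02
cnt:1 = 1 → 0x1 << 3 → word 0x0a
ver:2 = 0 → 0x0 << 4 → word 0x0a
lvl:1 = 1 → 0x1 << 6 → word 0x4a
chan:1 = 1 → 0x1 << 7 → word 0xca
word = 0xca → little-endian bytes:
  [0]=0xca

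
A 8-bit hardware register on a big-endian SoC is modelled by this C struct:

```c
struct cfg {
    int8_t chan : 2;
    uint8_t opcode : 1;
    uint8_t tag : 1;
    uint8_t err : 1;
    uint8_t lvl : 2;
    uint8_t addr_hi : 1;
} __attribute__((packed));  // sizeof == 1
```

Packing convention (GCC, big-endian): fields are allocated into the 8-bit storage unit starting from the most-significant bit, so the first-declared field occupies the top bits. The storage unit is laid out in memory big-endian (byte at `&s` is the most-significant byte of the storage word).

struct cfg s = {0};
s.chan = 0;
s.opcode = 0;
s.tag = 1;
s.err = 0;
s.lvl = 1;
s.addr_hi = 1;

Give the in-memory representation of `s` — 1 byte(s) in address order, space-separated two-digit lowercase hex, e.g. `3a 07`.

chan (2b) val=0 bits=0x0 at bit 6: 0x00
opcode (1b) val=0 bits=0x0 at bit 5: 0x00
tag (1b) val=1 bits=0x1 at bit 4: 0x10
err (1b) val=0 bits=0x0 at bit 3: 0x10
lvl (2b) val=1 bits=0x1 at bit 1: 0x12
addr_hi (1b) val=1 bits=0x1 at bit 0: 0x13
word = 0x13 → big-endian bytes:
  [0]=0x13

13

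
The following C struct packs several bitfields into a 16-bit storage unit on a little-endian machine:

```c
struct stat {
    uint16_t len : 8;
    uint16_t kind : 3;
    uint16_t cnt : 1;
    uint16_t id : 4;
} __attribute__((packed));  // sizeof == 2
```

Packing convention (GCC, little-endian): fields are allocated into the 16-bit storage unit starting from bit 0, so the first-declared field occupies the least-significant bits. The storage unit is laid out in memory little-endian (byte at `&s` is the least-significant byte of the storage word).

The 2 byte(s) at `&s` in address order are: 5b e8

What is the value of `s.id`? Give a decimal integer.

14

[0]=0x5b [1]=0xe8 (little-endian) → word 0xe85b
len:8 @ bit 0 → (0xe85b>>0)&0xff = 0x5b
kind:3 @ bit 8 → (0xe85b>>8)&0x7 = 0x0
cnt:1 @ bit 11 → (0xe85b>>11)&0x1 = 0x1
id:4 @ bit 12 → (0xe85b>>12)&0xf = 0xe  ←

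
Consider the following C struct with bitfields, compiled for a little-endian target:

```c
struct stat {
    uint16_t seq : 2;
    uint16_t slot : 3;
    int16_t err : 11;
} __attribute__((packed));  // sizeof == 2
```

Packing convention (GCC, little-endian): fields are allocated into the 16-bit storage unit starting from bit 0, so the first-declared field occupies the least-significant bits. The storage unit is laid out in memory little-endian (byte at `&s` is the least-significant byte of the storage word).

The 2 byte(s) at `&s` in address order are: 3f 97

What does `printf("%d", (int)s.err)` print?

-839

[0]=0x3f [1]=0x97 (little-endian) → word 0x973f
seq [0+:2] = (word>>0) & 0x3 = 3
slot [2+:3] = (word>>2) & 0x7 = 7
err [5+:11] = (word>>5) & 0x7ff = 1209  ←
err signed 11b, MSB=1: 1209 - 2048 = -839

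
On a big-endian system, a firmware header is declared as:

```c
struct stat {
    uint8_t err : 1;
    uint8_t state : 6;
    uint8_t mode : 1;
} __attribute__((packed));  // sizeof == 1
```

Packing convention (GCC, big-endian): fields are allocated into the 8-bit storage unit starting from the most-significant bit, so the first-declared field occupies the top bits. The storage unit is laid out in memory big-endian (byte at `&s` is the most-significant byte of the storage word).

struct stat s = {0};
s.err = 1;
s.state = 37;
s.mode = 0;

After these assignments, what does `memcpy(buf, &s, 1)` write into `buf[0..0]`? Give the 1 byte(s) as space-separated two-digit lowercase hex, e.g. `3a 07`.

[7+:1] err=1 & 0x1 = 0x1; word=0x80
[1+:6] state=37 & 0x3f = 0x25; word=0xca
[0+:1] mode=0 & 0x1 = 0x0; word=0xca
word = 0xca → big-endian bytes:
  [0]=0xca

ca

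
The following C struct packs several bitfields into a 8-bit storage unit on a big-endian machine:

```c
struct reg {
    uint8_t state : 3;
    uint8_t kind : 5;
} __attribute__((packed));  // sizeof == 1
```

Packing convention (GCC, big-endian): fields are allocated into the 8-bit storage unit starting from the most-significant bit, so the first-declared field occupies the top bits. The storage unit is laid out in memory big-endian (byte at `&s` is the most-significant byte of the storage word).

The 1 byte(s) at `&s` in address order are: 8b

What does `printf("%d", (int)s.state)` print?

4

[0]=0x8b (big-endian) → word 0x8b
state:3 @ bit 5 → (0x8b>>5)&0x7 = 0x4  ←
kind:5 @ bit 0 → (0x8b>>0)&0x1f = 0xb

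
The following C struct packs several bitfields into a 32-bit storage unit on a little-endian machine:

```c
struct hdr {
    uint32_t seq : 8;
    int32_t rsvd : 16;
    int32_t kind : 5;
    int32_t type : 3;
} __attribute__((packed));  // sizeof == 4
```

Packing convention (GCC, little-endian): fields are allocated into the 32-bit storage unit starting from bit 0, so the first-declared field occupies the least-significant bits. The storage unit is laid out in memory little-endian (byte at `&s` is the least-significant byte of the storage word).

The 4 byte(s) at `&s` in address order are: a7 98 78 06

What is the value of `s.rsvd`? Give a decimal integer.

30872

[0]=0xa7 [1]=0x98 [2]=0x78 [3]=0x06 (little-endian) → word 0x067898a7
seq [0+:8] = (word>>0) & 0xff = 167
rsvd [8+:16] = (word>>8) & 0xffff = 30872  ←
kind [24+:5] = (word>>24) & 0x1f = 6
type [29+:3] = (word>>29) & 0x7 = 0
rsvd signed 16b, MSB=0: value = 30872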